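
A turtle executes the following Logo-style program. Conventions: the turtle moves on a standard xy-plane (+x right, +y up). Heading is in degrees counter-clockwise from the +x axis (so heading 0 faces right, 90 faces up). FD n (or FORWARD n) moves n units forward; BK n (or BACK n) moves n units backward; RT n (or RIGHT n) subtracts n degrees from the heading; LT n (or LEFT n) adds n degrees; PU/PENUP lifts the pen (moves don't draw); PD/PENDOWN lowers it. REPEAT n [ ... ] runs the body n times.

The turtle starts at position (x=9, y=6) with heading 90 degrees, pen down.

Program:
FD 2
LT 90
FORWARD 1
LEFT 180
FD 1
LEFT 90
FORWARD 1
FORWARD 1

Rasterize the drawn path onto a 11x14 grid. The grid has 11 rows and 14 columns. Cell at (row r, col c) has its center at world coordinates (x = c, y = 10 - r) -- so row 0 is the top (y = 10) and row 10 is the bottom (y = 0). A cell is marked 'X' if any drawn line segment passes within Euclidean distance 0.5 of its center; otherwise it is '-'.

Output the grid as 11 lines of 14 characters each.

Segment 0: (9,6) -> (9,8)
Segment 1: (9,8) -> (8,8)
Segment 2: (8,8) -> (9,8)
Segment 3: (9,8) -> (9,9)
Segment 4: (9,9) -> (9,10)

Answer: ---------X----
---------X----
--------XX----
---------X----
---------X----
--------------
--------------
--------------
--------------
--------------
--------------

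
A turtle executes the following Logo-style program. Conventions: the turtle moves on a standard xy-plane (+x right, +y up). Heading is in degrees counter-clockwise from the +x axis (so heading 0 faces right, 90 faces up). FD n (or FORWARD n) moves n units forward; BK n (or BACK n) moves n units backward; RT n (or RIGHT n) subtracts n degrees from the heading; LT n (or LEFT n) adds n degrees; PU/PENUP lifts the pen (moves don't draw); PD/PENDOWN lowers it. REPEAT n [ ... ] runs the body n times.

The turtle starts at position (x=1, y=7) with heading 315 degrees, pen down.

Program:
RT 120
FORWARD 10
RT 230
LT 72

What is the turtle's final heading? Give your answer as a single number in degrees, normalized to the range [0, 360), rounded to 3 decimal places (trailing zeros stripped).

Executing turtle program step by step:
Start: pos=(1,7), heading=315, pen down
RT 120: heading 315 -> 195
FD 10: (1,7) -> (-8.659,4.412) [heading=195, draw]
RT 230: heading 195 -> 325
LT 72: heading 325 -> 37
Final: pos=(-8.659,4.412), heading=37, 1 segment(s) drawn

Answer: 37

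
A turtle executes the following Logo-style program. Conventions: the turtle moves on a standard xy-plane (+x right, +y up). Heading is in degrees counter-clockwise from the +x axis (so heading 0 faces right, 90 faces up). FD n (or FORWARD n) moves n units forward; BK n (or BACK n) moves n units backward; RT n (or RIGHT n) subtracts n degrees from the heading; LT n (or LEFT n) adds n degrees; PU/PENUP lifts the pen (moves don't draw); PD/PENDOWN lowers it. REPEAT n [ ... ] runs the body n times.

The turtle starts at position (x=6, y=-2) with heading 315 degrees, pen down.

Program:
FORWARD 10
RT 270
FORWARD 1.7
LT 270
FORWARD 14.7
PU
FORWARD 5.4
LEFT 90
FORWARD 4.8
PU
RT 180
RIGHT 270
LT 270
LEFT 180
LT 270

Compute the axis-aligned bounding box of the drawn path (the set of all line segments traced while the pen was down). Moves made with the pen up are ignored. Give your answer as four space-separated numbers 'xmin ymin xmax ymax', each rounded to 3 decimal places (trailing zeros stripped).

Executing turtle program step by step:
Start: pos=(6,-2), heading=315, pen down
FD 10: (6,-2) -> (13.071,-9.071) [heading=315, draw]
RT 270: heading 315 -> 45
FD 1.7: (13.071,-9.071) -> (14.273,-7.869) [heading=45, draw]
LT 270: heading 45 -> 315
FD 14.7: (14.273,-7.869) -> (24.668,-18.263) [heading=315, draw]
PU: pen up
FD 5.4: (24.668,-18.263) -> (28.486,-22.082) [heading=315, move]
LT 90: heading 315 -> 45
FD 4.8: (28.486,-22.082) -> (31.88,-18.688) [heading=45, move]
PU: pen up
RT 180: heading 45 -> 225
RT 270: heading 225 -> 315
LT 270: heading 315 -> 225
LT 180: heading 225 -> 45
LT 270: heading 45 -> 315
Final: pos=(31.88,-18.688), heading=315, 3 segment(s) drawn

Segment endpoints: x in {6, 13.071, 14.273, 24.668}, y in {-18.263, -9.071, -7.869, -2}
xmin=6, ymin=-18.263, xmax=24.668, ymax=-2

Answer: 6 -18.263 24.668 -2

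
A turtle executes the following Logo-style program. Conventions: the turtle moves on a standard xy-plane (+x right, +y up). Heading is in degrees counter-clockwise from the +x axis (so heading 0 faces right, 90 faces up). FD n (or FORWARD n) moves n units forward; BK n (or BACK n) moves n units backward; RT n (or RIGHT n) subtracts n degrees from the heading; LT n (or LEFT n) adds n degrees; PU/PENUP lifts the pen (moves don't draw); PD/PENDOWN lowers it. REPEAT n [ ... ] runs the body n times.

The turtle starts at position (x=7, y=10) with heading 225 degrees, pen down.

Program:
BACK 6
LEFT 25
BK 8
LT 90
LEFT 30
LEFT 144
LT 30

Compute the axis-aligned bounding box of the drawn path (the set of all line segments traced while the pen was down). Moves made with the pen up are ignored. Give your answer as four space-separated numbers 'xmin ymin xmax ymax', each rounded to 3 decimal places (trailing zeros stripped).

Executing turtle program step by step:
Start: pos=(7,10), heading=225, pen down
BK 6: (7,10) -> (11.243,14.243) [heading=225, draw]
LT 25: heading 225 -> 250
BK 8: (11.243,14.243) -> (13.979,21.76) [heading=250, draw]
LT 90: heading 250 -> 340
LT 30: heading 340 -> 10
LT 144: heading 10 -> 154
LT 30: heading 154 -> 184
Final: pos=(13.979,21.76), heading=184, 2 segment(s) drawn

Segment endpoints: x in {7, 11.243, 13.979}, y in {10, 14.243, 21.76}
xmin=7, ymin=10, xmax=13.979, ymax=21.76

Answer: 7 10 13.979 21.76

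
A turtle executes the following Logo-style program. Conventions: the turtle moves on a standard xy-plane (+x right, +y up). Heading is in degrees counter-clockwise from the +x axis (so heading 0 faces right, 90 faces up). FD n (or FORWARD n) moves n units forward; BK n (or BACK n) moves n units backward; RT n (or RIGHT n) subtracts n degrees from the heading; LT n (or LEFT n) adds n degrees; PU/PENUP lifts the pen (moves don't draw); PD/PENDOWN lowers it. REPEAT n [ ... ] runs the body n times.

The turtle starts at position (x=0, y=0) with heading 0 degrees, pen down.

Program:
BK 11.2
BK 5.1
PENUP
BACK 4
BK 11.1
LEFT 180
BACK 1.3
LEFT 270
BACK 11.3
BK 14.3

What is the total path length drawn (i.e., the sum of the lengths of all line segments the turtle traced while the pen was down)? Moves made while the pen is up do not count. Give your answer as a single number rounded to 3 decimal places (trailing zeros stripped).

Answer: 16.3

Derivation:
Executing turtle program step by step:
Start: pos=(0,0), heading=0, pen down
BK 11.2: (0,0) -> (-11.2,0) [heading=0, draw]
BK 5.1: (-11.2,0) -> (-16.3,0) [heading=0, draw]
PU: pen up
BK 4: (-16.3,0) -> (-20.3,0) [heading=0, move]
BK 11.1: (-20.3,0) -> (-31.4,0) [heading=0, move]
LT 180: heading 0 -> 180
BK 1.3: (-31.4,0) -> (-30.1,0) [heading=180, move]
LT 270: heading 180 -> 90
BK 11.3: (-30.1,0) -> (-30.1,-11.3) [heading=90, move]
BK 14.3: (-30.1,-11.3) -> (-30.1,-25.6) [heading=90, move]
Final: pos=(-30.1,-25.6), heading=90, 2 segment(s) drawn

Segment lengths:
  seg 1: (0,0) -> (-11.2,0), length = 11.2
  seg 2: (-11.2,0) -> (-16.3,0), length = 5.1
Total = 16.3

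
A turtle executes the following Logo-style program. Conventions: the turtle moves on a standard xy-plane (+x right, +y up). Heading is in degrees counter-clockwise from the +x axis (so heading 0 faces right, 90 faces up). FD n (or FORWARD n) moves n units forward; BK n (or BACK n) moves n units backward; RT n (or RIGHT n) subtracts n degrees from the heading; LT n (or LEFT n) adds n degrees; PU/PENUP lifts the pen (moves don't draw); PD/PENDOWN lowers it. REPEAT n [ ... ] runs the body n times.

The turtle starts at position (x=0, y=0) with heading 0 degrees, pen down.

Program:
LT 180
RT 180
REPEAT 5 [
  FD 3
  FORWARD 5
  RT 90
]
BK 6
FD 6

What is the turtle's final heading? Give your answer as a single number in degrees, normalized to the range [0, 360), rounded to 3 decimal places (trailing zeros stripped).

Answer: 270

Derivation:
Executing turtle program step by step:
Start: pos=(0,0), heading=0, pen down
LT 180: heading 0 -> 180
RT 180: heading 180 -> 0
REPEAT 5 [
  -- iteration 1/5 --
  FD 3: (0,0) -> (3,0) [heading=0, draw]
  FD 5: (3,0) -> (8,0) [heading=0, draw]
  RT 90: heading 0 -> 270
  -- iteration 2/5 --
  FD 3: (8,0) -> (8,-3) [heading=270, draw]
  FD 5: (8,-3) -> (8,-8) [heading=270, draw]
  RT 90: heading 270 -> 180
  -- iteration 3/5 --
  FD 3: (8,-8) -> (5,-8) [heading=180, draw]
  FD 5: (5,-8) -> (0,-8) [heading=180, draw]
  RT 90: heading 180 -> 90
  -- iteration 4/5 --
  FD 3: (0,-8) -> (0,-5) [heading=90, draw]
  FD 5: (0,-5) -> (0,0) [heading=90, draw]
  RT 90: heading 90 -> 0
  -- iteration 5/5 --
  FD 3: (0,0) -> (3,0) [heading=0, draw]
  FD 5: (3,0) -> (8,0) [heading=0, draw]
  RT 90: heading 0 -> 270
]
BK 6: (8,0) -> (8,6) [heading=270, draw]
FD 6: (8,6) -> (8,0) [heading=270, draw]
Final: pos=(8,0), heading=270, 12 segment(s) drawn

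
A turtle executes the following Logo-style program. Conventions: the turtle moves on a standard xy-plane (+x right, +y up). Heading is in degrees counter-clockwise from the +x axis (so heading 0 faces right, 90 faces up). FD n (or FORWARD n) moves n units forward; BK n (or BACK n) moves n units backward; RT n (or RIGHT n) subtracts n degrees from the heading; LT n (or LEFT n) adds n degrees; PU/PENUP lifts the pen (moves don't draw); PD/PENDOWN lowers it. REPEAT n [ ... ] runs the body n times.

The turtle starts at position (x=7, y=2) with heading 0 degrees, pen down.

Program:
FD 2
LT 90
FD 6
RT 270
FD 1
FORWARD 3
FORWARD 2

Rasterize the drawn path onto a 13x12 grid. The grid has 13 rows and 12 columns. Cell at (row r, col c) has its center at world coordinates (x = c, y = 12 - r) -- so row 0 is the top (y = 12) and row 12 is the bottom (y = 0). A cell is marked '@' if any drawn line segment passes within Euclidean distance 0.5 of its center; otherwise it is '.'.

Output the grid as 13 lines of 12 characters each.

Answer: ............
............
............
............
...@@@@@@@..
.........@..
.........@..
.........@..
.........@..
.........@..
.......@@@..
............
............

Derivation:
Segment 0: (7,2) -> (9,2)
Segment 1: (9,2) -> (9,8)
Segment 2: (9,8) -> (8,8)
Segment 3: (8,8) -> (5,8)
Segment 4: (5,8) -> (3,8)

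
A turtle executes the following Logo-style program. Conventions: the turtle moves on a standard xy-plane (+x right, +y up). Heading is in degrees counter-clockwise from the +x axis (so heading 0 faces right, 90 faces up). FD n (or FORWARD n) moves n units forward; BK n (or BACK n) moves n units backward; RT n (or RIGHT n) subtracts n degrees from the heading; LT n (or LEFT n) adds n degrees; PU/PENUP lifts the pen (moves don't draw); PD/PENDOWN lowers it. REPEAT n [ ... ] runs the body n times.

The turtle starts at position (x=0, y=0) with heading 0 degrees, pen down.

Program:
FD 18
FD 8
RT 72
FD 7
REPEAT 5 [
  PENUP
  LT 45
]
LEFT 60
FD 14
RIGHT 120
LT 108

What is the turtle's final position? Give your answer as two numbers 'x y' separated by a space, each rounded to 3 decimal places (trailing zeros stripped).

Answer: 16.422 -14.282

Derivation:
Executing turtle program step by step:
Start: pos=(0,0), heading=0, pen down
FD 18: (0,0) -> (18,0) [heading=0, draw]
FD 8: (18,0) -> (26,0) [heading=0, draw]
RT 72: heading 0 -> 288
FD 7: (26,0) -> (28.163,-6.657) [heading=288, draw]
REPEAT 5 [
  -- iteration 1/5 --
  PU: pen up
  LT 45: heading 288 -> 333
  -- iteration 2/5 --
  PU: pen up
  LT 45: heading 333 -> 18
  -- iteration 3/5 --
  PU: pen up
  LT 45: heading 18 -> 63
  -- iteration 4/5 --
  PU: pen up
  LT 45: heading 63 -> 108
  -- iteration 5/5 --
  PU: pen up
  LT 45: heading 108 -> 153
]
LT 60: heading 153 -> 213
FD 14: (28.163,-6.657) -> (16.422,-14.282) [heading=213, move]
RT 120: heading 213 -> 93
LT 108: heading 93 -> 201
Final: pos=(16.422,-14.282), heading=201, 3 segment(s) drawn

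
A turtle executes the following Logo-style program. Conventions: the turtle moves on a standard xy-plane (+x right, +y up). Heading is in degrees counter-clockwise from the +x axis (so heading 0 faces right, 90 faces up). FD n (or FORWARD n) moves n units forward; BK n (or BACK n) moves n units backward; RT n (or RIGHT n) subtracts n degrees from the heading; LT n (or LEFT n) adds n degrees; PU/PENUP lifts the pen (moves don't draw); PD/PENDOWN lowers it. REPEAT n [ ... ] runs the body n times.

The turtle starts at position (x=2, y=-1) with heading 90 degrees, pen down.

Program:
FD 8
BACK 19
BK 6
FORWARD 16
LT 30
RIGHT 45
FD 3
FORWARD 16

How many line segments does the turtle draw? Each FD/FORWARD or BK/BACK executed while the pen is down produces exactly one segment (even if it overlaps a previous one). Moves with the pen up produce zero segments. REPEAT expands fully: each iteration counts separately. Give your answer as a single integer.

Answer: 6

Derivation:
Executing turtle program step by step:
Start: pos=(2,-1), heading=90, pen down
FD 8: (2,-1) -> (2,7) [heading=90, draw]
BK 19: (2,7) -> (2,-12) [heading=90, draw]
BK 6: (2,-12) -> (2,-18) [heading=90, draw]
FD 16: (2,-18) -> (2,-2) [heading=90, draw]
LT 30: heading 90 -> 120
RT 45: heading 120 -> 75
FD 3: (2,-2) -> (2.776,0.898) [heading=75, draw]
FD 16: (2.776,0.898) -> (6.918,16.353) [heading=75, draw]
Final: pos=(6.918,16.353), heading=75, 6 segment(s) drawn
Segments drawn: 6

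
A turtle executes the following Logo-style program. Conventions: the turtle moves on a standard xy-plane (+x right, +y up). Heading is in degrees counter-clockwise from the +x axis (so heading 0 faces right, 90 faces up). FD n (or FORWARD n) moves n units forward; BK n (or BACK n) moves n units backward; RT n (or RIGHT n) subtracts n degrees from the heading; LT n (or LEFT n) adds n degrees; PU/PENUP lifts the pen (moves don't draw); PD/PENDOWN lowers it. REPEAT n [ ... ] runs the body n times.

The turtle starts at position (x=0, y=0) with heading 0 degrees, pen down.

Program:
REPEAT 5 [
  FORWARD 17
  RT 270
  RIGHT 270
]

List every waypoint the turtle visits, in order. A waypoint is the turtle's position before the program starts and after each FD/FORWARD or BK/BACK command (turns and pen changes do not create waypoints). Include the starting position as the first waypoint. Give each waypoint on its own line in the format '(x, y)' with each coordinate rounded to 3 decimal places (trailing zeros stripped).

Executing turtle program step by step:
Start: pos=(0,0), heading=0, pen down
REPEAT 5 [
  -- iteration 1/5 --
  FD 17: (0,0) -> (17,0) [heading=0, draw]
  RT 270: heading 0 -> 90
  RT 270: heading 90 -> 180
  -- iteration 2/5 --
  FD 17: (17,0) -> (0,0) [heading=180, draw]
  RT 270: heading 180 -> 270
  RT 270: heading 270 -> 0
  -- iteration 3/5 --
  FD 17: (0,0) -> (17,0) [heading=0, draw]
  RT 270: heading 0 -> 90
  RT 270: heading 90 -> 180
  -- iteration 4/5 --
  FD 17: (17,0) -> (0,0) [heading=180, draw]
  RT 270: heading 180 -> 270
  RT 270: heading 270 -> 0
  -- iteration 5/5 --
  FD 17: (0,0) -> (17,0) [heading=0, draw]
  RT 270: heading 0 -> 90
  RT 270: heading 90 -> 180
]
Final: pos=(17,0), heading=180, 5 segment(s) drawn
Waypoints (6 total):
(0, 0)
(17, 0)
(0, 0)
(17, 0)
(0, 0)
(17, 0)

Answer: (0, 0)
(17, 0)
(0, 0)
(17, 0)
(0, 0)
(17, 0)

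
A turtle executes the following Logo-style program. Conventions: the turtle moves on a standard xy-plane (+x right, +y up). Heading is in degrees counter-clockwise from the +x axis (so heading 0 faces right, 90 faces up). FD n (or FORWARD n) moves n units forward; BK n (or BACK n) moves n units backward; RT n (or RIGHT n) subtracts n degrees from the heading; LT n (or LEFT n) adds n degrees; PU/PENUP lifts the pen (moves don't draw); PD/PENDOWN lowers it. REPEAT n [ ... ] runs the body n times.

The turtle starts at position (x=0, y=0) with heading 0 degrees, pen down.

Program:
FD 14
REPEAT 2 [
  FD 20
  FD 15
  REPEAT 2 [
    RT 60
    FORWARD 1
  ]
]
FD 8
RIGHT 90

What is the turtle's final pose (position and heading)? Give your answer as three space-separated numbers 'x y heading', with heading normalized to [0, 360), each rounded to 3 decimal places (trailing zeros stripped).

Answer: 26 -24.249 30

Derivation:
Executing turtle program step by step:
Start: pos=(0,0), heading=0, pen down
FD 14: (0,0) -> (14,0) [heading=0, draw]
REPEAT 2 [
  -- iteration 1/2 --
  FD 20: (14,0) -> (34,0) [heading=0, draw]
  FD 15: (34,0) -> (49,0) [heading=0, draw]
  REPEAT 2 [
    -- iteration 1/2 --
    RT 60: heading 0 -> 300
    FD 1: (49,0) -> (49.5,-0.866) [heading=300, draw]
    -- iteration 2/2 --
    RT 60: heading 300 -> 240
    FD 1: (49.5,-0.866) -> (49,-1.732) [heading=240, draw]
  ]
  -- iteration 2/2 --
  FD 20: (49,-1.732) -> (39,-19.053) [heading=240, draw]
  FD 15: (39,-19.053) -> (31.5,-32.043) [heading=240, draw]
  REPEAT 2 [
    -- iteration 1/2 --
    RT 60: heading 240 -> 180
    FD 1: (31.5,-32.043) -> (30.5,-32.043) [heading=180, draw]
    -- iteration 2/2 --
    RT 60: heading 180 -> 120
    FD 1: (30.5,-32.043) -> (30,-31.177) [heading=120, draw]
  ]
]
FD 8: (30,-31.177) -> (26,-24.249) [heading=120, draw]
RT 90: heading 120 -> 30
Final: pos=(26,-24.249), heading=30, 10 segment(s) drawn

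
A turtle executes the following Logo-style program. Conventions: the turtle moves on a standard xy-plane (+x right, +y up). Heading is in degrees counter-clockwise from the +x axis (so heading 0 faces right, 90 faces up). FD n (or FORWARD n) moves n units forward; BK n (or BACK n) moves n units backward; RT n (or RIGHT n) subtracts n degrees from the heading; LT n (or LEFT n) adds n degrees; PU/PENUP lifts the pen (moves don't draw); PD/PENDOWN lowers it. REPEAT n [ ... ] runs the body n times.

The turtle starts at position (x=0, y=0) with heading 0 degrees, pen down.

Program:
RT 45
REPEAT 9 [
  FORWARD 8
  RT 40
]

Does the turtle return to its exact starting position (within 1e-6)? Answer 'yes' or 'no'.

Answer: yes

Derivation:
Executing turtle program step by step:
Start: pos=(0,0), heading=0, pen down
RT 45: heading 0 -> 315
REPEAT 9 [
  -- iteration 1/9 --
  FD 8: (0,0) -> (5.657,-5.657) [heading=315, draw]
  RT 40: heading 315 -> 275
  -- iteration 2/9 --
  FD 8: (5.657,-5.657) -> (6.354,-13.626) [heading=275, draw]
  RT 40: heading 275 -> 235
  -- iteration 3/9 --
  FD 8: (6.354,-13.626) -> (1.765,-20.18) [heading=235, draw]
  RT 40: heading 235 -> 195
  -- iteration 4/9 --
  FD 8: (1.765,-20.18) -> (-5.962,-22.25) [heading=195, draw]
  RT 40: heading 195 -> 155
  -- iteration 5/9 --
  FD 8: (-5.962,-22.25) -> (-13.212,-18.869) [heading=155, draw]
  RT 40: heading 155 -> 115
  -- iteration 6/9 --
  FD 8: (-13.212,-18.869) -> (-16.593,-11.619) [heading=115, draw]
  RT 40: heading 115 -> 75
  -- iteration 7/9 --
  FD 8: (-16.593,-11.619) -> (-14.523,-3.891) [heading=75, draw]
  RT 40: heading 75 -> 35
  -- iteration 8/9 --
  FD 8: (-14.523,-3.891) -> (-7.97,0.697) [heading=35, draw]
  RT 40: heading 35 -> 355
  -- iteration 9/9 --
  FD 8: (-7.97,0.697) -> (0,0) [heading=355, draw]
  RT 40: heading 355 -> 315
]
Final: pos=(0,0), heading=315, 9 segment(s) drawn

Start position: (0, 0)
Final position: (0, 0)
Distance = 0; < 1e-6 -> CLOSED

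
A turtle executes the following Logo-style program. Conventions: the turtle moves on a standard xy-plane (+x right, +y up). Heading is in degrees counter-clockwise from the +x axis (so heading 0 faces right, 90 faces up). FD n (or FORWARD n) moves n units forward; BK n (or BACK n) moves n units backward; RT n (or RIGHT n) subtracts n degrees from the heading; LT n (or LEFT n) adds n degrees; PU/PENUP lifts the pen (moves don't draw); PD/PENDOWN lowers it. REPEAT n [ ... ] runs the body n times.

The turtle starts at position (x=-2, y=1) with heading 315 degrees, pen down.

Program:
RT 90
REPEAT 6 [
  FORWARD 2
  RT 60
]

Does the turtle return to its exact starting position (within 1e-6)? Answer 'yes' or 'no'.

Executing turtle program step by step:
Start: pos=(-2,1), heading=315, pen down
RT 90: heading 315 -> 225
REPEAT 6 [
  -- iteration 1/6 --
  FD 2: (-2,1) -> (-3.414,-0.414) [heading=225, draw]
  RT 60: heading 225 -> 165
  -- iteration 2/6 --
  FD 2: (-3.414,-0.414) -> (-5.346,0.103) [heading=165, draw]
  RT 60: heading 165 -> 105
  -- iteration 3/6 --
  FD 2: (-5.346,0.103) -> (-5.864,2.035) [heading=105, draw]
  RT 60: heading 105 -> 45
  -- iteration 4/6 --
  FD 2: (-5.864,2.035) -> (-4.449,3.449) [heading=45, draw]
  RT 60: heading 45 -> 345
  -- iteration 5/6 --
  FD 2: (-4.449,3.449) -> (-2.518,2.932) [heading=345, draw]
  RT 60: heading 345 -> 285
  -- iteration 6/6 --
  FD 2: (-2.518,2.932) -> (-2,1) [heading=285, draw]
  RT 60: heading 285 -> 225
]
Final: pos=(-2,1), heading=225, 6 segment(s) drawn

Start position: (-2, 1)
Final position: (-2, 1)
Distance = 0; < 1e-6 -> CLOSED

Answer: yes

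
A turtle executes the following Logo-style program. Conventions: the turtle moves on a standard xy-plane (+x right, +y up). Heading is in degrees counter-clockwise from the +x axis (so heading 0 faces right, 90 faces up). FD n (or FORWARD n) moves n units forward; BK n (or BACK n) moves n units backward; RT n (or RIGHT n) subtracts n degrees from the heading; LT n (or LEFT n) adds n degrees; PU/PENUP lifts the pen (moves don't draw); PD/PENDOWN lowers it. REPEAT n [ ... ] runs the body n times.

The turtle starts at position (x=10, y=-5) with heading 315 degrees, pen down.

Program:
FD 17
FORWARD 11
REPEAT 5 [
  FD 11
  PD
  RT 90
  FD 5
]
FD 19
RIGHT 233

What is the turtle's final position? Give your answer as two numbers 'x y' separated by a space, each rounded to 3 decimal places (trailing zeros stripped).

Executing turtle program step by step:
Start: pos=(10,-5), heading=315, pen down
FD 17: (10,-5) -> (22.021,-17.021) [heading=315, draw]
FD 11: (22.021,-17.021) -> (29.799,-24.799) [heading=315, draw]
REPEAT 5 [
  -- iteration 1/5 --
  FD 11: (29.799,-24.799) -> (37.577,-32.577) [heading=315, draw]
  PD: pen down
  RT 90: heading 315 -> 225
  FD 5: (37.577,-32.577) -> (34.042,-36.113) [heading=225, draw]
  -- iteration 2/5 --
  FD 11: (34.042,-36.113) -> (26.263,-43.891) [heading=225, draw]
  PD: pen down
  RT 90: heading 225 -> 135
  FD 5: (26.263,-43.891) -> (22.728,-40.355) [heading=135, draw]
  -- iteration 3/5 --
  FD 11: (22.728,-40.355) -> (14.95,-32.577) [heading=135, draw]
  PD: pen down
  RT 90: heading 135 -> 45
  FD 5: (14.95,-32.577) -> (18.485,-29.042) [heading=45, draw]
  -- iteration 4/5 --
  FD 11: (18.485,-29.042) -> (26.263,-21.263) [heading=45, draw]
  PD: pen down
  RT 90: heading 45 -> 315
  FD 5: (26.263,-21.263) -> (29.799,-24.799) [heading=315, draw]
  -- iteration 5/5 --
  FD 11: (29.799,-24.799) -> (37.577,-32.577) [heading=315, draw]
  PD: pen down
  RT 90: heading 315 -> 225
  FD 5: (37.577,-32.577) -> (34.042,-36.113) [heading=225, draw]
]
FD 19: (34.042,-36.113) -> (20.607,-49.548) [heading=225, draw]
RT 233: heading 225 -> 352
Final: pos=(20.607,-49.548), heading=352, 13 segment(s) drawn

Answer: 20.607 -49.548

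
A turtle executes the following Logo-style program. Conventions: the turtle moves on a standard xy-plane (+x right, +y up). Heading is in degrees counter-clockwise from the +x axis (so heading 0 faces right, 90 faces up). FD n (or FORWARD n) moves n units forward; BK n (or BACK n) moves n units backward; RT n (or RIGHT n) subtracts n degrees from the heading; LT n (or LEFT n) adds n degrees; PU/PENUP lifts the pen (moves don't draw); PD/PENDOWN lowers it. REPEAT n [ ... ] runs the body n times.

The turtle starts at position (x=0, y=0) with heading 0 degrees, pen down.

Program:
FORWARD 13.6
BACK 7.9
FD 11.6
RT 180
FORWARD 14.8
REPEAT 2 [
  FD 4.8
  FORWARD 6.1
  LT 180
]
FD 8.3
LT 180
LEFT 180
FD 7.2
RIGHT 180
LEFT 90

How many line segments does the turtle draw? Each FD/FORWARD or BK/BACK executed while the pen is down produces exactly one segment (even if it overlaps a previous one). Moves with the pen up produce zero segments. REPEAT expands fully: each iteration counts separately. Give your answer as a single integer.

Answer: 10

Derivation:
Executing turtle program step by step:
Start: pos=(0,0), heading=0, pen down
FD 13.6: (0,0) -> (13.6,0) [heading=0, draw]
BK 7.9: (13.6,0) -> (5.7,0) [heading=0, draw]
FD 11.6: (5.7,0) -> (17.3,0) [heading=0, draw]
RT 180: heading 0 -> 180
FD 14.8: (17.3,0) -> (2.5,0) [heading=180, draw]
REPEAT 2 [
  -- iteration 1/2 --
  FD 4.8: (2.5,0) -> (-2.3,0) [heading=180, draw]
  FD 6.1: (-2.3,0) -> (-8.4,0) [heading=180, draw]
  LT 180: heading 180 -> 0
  -- iteration 2/2 --
  FD 4.8: (-8.4,0) -> (-3.6,0) [heading=0, draw]
  FD 6.1: (-3.6,0) -> (2.5,0) [heading=0, draw]
  LT 180: heading 0 -> 180
]
FD 8.3: (2.5,0) -> (-5.8,0) [heading=180, draw]
LT 180: heading 180 -> 0
LT 180: heading 0 -> 180
FD 7.2: (-5.8,0) -> (-13,0) [heading=180, draw]
RT 180: heading 180 -> 0
LT 90: heading 0 -> 90
Final: pos=(-13,0), heading=90, 10 segment(s) drawn
Segments drawn: 10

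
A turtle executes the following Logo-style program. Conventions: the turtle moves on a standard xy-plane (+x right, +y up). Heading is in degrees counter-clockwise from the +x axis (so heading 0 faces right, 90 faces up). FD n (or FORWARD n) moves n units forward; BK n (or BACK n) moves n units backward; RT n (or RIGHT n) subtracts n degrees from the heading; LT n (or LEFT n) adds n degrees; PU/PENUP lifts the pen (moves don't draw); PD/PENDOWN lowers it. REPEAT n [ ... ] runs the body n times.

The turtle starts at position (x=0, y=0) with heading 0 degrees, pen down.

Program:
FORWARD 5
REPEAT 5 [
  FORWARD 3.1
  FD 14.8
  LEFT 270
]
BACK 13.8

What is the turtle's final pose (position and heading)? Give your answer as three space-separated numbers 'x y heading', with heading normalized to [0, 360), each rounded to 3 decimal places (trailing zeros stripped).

Executing turtle program step by step:
Start: pos=(0,0), heading=0, pen down
FD 5: (0,0) -> (5,0) [heading=0, draw]
REPEAT 5 [
  -- iteration 1/5 --
  FD 3.1: (5,0) -> (8.1,0) [heading=0, draw]
  FD 14.8: (8.1,0) -> (22.9,0) [heading=0, draw]
  LT 270: heading 0 -> 270
  -- iteration 2/5 --
  FD 3.1: (22.9,0) -> (22.9,-3.1) [heading=270, draw]
  FD 14.8: (22.9,-3.1) -> (22.9,-17.9) [heading=270, draw]
  LT 270: heading 270 -> 180
  -- iteration 3/5 --
  FD 3.1: (22.9,-17.9) -> (19.8,-17.9) [heading=180, draw]
  FD 14.8: (19.8,-17.9) -> (5,-17.9) [heading=180, draw]
  LT 270: heading 180 -> 90
  -- iteration 4/5 --
  FD 3.1: (5,-17.9) -> (5,-14.8) [heading=90, draw]
  FD 14.8: (5,-14.8) -> (5,0) [heading=90, draw]
  LT 270: heading 90 -> 0
  -- iteration 5/5 --
  FD 3.1: (5,0) -> (8.1,0) [heading=0, draw]
  FD 14.8: (8.1,0) -> (22.9,0) [heading=0, draw]
  LT 270: heading 0 -> 270
]
BK 13.8: (22.9,0) -> (22.9,13.8) [heading=270, draw]
Final: pos=(22.9,13.8), heading=270, 12 segment(s) drawn

Answer: 22.9 13.8 270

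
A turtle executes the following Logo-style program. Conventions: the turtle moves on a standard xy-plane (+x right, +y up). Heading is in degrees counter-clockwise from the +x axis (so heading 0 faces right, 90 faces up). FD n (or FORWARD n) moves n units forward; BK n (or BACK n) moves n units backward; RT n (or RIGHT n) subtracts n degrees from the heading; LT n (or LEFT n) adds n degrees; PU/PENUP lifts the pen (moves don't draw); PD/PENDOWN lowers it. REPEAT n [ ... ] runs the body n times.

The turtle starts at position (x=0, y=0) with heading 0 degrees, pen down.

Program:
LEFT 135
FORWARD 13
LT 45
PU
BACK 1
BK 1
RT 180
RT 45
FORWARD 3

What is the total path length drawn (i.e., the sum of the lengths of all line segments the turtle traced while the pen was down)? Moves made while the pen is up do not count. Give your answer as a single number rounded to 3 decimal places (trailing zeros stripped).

Executing turtle program step by step:
Start: pos=(0,0), heading=0, pen down
LT 135: heading 0 -> 135
FD 13: (0,0) -> (-9.192,9.192) [heading=135, draw]
LT 45: heading 135 -> 180
PU: pen up
BK 1: (-9.192,9.192) -> (-8.192,9.192) [heading=180, move]
BK 1: (-8.192,9.192) -> (-7.192,9.192) [heading=180, move]
RT 180: heading 180 -> 0
RT 45: heading 0 -> 315
FD 3: (-7.192,9.192) -> (-5.071,7.071) [heading=315, move]
Final: pos=(-5.071,7.071), heading=315, 1 segment(s) drawn

Segment lengths:
  seg 1: (0,0) -> (-9.192,9.192), length = 13
Total = 13

Answer: 13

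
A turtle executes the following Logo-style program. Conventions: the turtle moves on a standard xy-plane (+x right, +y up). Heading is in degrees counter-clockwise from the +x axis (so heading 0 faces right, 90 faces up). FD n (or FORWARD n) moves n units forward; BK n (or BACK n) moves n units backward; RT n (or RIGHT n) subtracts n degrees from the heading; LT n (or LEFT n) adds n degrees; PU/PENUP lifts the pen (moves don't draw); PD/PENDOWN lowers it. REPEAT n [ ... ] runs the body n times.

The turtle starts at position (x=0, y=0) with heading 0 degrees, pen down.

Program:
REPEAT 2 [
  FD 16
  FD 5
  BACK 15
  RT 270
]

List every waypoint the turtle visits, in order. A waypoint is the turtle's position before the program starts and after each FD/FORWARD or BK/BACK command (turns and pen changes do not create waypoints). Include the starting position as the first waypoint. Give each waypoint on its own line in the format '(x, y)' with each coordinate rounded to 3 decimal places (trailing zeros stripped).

Answer: (0, 0)
(16, 0)
(21, 0)
(6, 0)
(6, 16)
(6, 21)
(6, 6)

Derivation:
Executing turtle program step by step:
Start: pos=(0,0), heading=0, pen down
REPEAT 2 [
  -- iteration 1/2 --
  FD 16: (0,0) -> (16,0) [heading=0, draw]
  FD 5: (16,0) -> (21,0) [heading=0, draw]
  BK 15: (21,0) -> (6,0) [heading=0, draw]
  RT 270: heading 0 -> 90
  -- iteration 2/2 --
  FD 16: (6,0) -> (6,16) [heading=90, draw]
  FD 5: (6,16) -> (6,21) [heading=90, draw]
  BK 15: (6,21) -> (6,6) [heading=90, draw]
  RT 270: heading 90 -> 180
]
Final: pos=(6,6), heading=180, 6 segment(s) drawn
Waypoints (7 total):
(0, 0)
(16, 0)
(21, 0)
(6, 0)
(6, 16)
(6, 21)
(6, 6)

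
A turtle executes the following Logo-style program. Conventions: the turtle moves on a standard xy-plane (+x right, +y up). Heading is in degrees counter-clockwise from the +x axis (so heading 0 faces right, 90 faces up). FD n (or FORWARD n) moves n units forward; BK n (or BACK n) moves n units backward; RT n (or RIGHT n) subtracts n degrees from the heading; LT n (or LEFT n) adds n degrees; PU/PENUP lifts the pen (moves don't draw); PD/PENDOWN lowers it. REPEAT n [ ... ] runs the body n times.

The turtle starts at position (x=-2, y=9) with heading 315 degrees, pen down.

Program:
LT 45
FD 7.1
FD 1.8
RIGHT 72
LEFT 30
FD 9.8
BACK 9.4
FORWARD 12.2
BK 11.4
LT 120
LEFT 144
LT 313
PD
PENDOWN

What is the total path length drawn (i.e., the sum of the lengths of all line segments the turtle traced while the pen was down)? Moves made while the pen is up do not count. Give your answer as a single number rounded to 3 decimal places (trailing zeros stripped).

Answer: 51.7

Derivation:
Executing turtle program step by step:
Start: pos=(-2,9), heading=315, pen down
LT 45: heading 315 -> 0
FD 7.1: (-2,9) -> (5.1,9) [heading=0, draw]
FD 1.8: (5.1,9) -> (6.9,9) [heading=0, draw]
RT 72: heading 0 -> 288
LT 30: heading 288 -> 318
FD 9.8: (6.9,9) -> (14.183,2.443) [heading=318, draw]
BK 9.4: (14.183,2.443) -> (7.197,8.732) [heading=318, draw]
FD 12.2: (7.197,8.732) -> (16.264,0.569) [heading=318, draw]
BK 11.4: (16.264,0.569) -> (7.792,8.197) [heading=318, draw]
LT 120: heading 318 -> 78
LT 144: heading 78 -> 222
LT 313: heading 222 -> 175
PD: pen down
PD: pen down
Final: pos=(7.792,8.197), heading=175, 6 segment(s) drawn

Segment lengths:
  seg 1: (-2,9) -> (5.1,9), length = 7.1
  seg 2: (5.1,9) -> (6.9,9), length = 1.8
  seg 3: (6.9,9) -> (14.183,2.443), length = 9.8
  seg 4: (14.183,2.443) -> (7.197,8.732), length = 9.4
  seg 5: (7.197,8.732) -> (16.264,0.569), length = 12.2
  seg 6: (16.264,0.569) -> (7.792,8.197), length = 11.4
Total = 51.7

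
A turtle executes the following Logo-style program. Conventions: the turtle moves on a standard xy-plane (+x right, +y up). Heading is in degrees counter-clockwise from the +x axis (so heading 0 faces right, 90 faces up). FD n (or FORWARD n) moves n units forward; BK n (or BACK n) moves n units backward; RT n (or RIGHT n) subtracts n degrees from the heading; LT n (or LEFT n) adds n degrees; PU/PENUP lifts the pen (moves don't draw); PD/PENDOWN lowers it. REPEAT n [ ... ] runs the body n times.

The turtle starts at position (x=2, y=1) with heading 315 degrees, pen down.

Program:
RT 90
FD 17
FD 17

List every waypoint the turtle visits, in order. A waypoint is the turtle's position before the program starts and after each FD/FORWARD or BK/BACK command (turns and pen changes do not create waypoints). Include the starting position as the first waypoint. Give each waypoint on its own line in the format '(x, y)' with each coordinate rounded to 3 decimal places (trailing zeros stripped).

Executing turtle program step by step:
Start: pos=(2,1), heading=315, pen down
RT 90: heading 315 -> 225
FD 17: (2,1) -> (-10.021,-11.021) [heading=225, draw]
FD 17: (-10.021,-11.021) -> (-22.042,-23.042) [heading=225, draw]
Final: pos=(-22.042,-23.042), heading=225, 2 segment(s) drawn
Waypoints (3 total):
(2, 1)
(-10.021, -11.021)
(-22.042, -23.042)

Answer: (2, 1)
(-10.021, -11.021)
(-22.042, -23.042)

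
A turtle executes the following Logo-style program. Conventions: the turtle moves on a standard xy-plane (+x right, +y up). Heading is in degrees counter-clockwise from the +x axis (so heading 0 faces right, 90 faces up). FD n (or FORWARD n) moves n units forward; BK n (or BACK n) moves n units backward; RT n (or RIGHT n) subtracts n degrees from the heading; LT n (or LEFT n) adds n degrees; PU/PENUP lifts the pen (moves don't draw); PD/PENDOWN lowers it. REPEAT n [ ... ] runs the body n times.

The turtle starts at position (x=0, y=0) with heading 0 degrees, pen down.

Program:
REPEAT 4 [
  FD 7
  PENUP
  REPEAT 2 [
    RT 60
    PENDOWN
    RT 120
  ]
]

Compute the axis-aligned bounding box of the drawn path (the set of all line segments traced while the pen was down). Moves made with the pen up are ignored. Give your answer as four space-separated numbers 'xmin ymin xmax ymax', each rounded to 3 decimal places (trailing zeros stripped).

Executing turtle program step by step:
Start: pos=(0,0), heading=0, pen down
REPEAT 4 [
  -- iteration 1/4 --
  FD 7: (0,0) -> (7,0) [heading=0, draw]
  PU: pen up
  REPEAT 2 [
    -- iteration 1/2 --
    RT 60: heading 0 -> 300
    PD: pen down
    RT 120: heading 300 -> 180
    -- iteration 2/2 --
    RT 60: heading 180 -> 120
    PD: pen down
    RT 120: heading 120 -> 0
  ]
  -- iteration 2/4 --
  FD 7: (7,0) -> (14,0) [heading=0, draw]
  PU: pen up
  REPEAT 2 [
    -- iteration 1/2 --
    RT 60: heading 0 -> 300
    PD: pen down
    RT 120: heading 300 -> 180
    -- iteration 2/2 --
    RT 60: heading 180 -> 120
    PD: pen down
    RT 120: heading 120 -> 0
  ]
  -- iteration 3/4 --
  FD 7: (14,0) -> (21,0) [heading=0, draw]
  PU: pen up
  REPEAT 2 [
    -- iteration 1/2 --
    RT 60: heading 0 -> 300
    PD: pen down
    RT 120: heading 300 -> 180
    -- iteration 2/2 --
    RT 60: heading 180 -> 120
    PD: pen down
    RT 120: heading 120 -> 0
  ]
  -- iteration 4/4 --
  FD 7: (21,0) -> (28,0) [heading=0, draw]
  PU: pen up
  REPEAT 2 [
    -- iteration 1/2 --
    RT 60: heading 0 -> 300
    PD: pen down
    RT 120: heading 300 -> 180
    -- iteration 2/2 --
    RT 60: heading 180 -> 120
    PD: pen down
    RT 120: heading 120 -> 0
  ]
]
Final: pos=(28,0), heading=0, 4 segment(s) drawn

Segment endpoints: x in {0, 7, 14, 21, 28}, y in {0, 0, 0, 0}
xmin=0, ymin=0, xmax=28, ymax=0

Answer: 0 0 28 0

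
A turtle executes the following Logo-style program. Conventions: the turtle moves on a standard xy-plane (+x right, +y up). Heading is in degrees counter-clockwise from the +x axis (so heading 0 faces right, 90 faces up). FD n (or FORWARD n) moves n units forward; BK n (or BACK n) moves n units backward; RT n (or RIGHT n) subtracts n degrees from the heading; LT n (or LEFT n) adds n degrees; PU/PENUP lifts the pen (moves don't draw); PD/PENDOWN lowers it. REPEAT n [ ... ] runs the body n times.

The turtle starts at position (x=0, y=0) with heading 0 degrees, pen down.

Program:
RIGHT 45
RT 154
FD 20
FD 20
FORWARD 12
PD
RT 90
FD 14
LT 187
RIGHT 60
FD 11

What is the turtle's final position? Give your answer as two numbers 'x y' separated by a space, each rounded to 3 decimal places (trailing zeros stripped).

Executing turtle program step by step:
Start: pos=(0,0), heading=0, pen down
RT 45: heading 0 -> 315
RT 154: heading 315 -> 161
FD 20: (0,0) -> (-18.91,6.511) [heading=161, draw]
FD 20: (-18.91,6.511) -> (-37.821,13.023) [heading=161, draw]
FD 12: (-37.821,13.023) -> (-49.167,16.93) [heading=161, draw]
PD: pen down
RT 90: heading 161 -> 71
FD 14: (-49.167,16.93) -> (-44.609,30.167) [heading=71, draw]
LT 187: heading 71 -> 258
RT 60: heading 258 -> 198
FD 11: (-44.609,30.167) -> (-55.071,26.768) [heading=198, draw]
Final: pos=(-55.071,26.768), heading=198, 5 segment(s) drawn

Answer: -55.071 26.768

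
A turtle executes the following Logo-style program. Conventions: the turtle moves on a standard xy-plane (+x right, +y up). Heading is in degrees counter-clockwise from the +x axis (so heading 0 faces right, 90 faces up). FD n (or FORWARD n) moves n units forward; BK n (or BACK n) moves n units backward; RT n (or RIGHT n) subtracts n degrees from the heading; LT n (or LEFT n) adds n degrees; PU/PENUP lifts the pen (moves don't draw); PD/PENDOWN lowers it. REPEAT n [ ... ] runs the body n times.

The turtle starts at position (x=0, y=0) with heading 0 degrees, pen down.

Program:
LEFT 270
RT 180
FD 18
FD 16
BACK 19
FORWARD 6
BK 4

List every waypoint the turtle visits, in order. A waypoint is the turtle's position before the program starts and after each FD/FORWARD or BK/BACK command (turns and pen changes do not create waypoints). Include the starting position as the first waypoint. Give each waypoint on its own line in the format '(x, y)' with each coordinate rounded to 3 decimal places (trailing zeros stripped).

Executing turtle program step by step:
Start: pos=(0,0), heading=0, pen down
LT 270: heading 0 -> 270
RT 180: heading 270 -> 90
FD 18: (0,0) -> (0,18) [heading=90, draw]
FD 16: (0,18) -> (0,34) [heading=90, draw]
BK 19: (0,34) -> (0,15) [heading=90, draw]
FD 6: (0,15) -> (0,21) [heading=90, draw]
BK 4: (0,21) -> (0,17) [heading=90, draw]
Final: pos=(0,17), heading=90, 5 segment(s) drawn
Waypoints (6 total):
(0, 0)
(0, 18)
(0, 34)
(0, 15)
(0, 21)
(0, 17)

Answer: (0, 0)
(0, 18)
(0, 34)
(0, 15)
(0, 21)
(0, 17)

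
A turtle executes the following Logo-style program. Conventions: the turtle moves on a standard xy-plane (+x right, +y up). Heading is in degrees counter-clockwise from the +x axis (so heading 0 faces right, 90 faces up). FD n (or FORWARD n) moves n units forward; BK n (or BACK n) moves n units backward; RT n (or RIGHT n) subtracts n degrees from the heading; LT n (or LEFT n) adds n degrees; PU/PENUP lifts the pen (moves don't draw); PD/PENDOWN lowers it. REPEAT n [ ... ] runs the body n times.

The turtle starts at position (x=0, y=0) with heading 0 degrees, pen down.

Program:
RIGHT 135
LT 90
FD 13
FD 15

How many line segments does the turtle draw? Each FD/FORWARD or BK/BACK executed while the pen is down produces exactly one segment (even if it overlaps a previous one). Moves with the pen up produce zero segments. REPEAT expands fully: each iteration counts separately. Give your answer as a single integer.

Executing turtle program step by step:
Start: pos=(0,0), heading=0, pen down
RT 135: heading 0 -> 225
LT 90: heading 225 -> 315
FD 13: (0,0) -> (9.192,-9.192) [heading=315, draw]
FD 15: (9.192,-9.192) -> (19.799,-19.799) [heading=315, draw]
Final: pos=(19.799,-19.799), heading=315, 2 segment(s) drawn
Segments drawn: 2

Answer: 2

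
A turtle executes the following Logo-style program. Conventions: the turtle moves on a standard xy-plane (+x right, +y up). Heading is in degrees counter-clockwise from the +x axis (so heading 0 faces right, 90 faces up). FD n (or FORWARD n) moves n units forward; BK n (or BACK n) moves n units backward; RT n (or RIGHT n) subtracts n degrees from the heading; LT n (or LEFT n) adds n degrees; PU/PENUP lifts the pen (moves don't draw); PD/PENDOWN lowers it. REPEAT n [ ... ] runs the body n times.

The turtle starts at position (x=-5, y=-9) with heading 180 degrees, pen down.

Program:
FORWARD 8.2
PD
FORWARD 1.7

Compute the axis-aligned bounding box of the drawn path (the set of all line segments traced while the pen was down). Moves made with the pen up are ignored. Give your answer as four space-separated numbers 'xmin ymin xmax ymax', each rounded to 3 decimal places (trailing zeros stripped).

Executing turtle program step by step:
Start: pos=(-5,-9), heading=180, pen down
FD 8.2: (-5,-9) -> (-13.2,-9) [heading=180, draw]
PD: pen down
FD 1.7: (-13.2,-9) -> (-14.9,-9) [heading=180, draw]
Final: pos=(-14.9,-9), heading=180, 2 segment(s) drawn

Segment endpoints: x in {-14.9, -13.2, -5}, y in {-9, -9}
xmin=-14.9, ymin=-9, xmax=-5, ymax=-9

Answer: -14.9 -9 -5 -9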